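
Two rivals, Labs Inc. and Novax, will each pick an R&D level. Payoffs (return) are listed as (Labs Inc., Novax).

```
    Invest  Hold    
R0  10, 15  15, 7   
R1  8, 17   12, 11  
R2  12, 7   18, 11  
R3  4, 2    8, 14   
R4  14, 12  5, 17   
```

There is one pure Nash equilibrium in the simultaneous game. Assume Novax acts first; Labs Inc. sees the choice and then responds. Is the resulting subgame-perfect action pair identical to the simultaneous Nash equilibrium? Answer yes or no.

no

Backward induction with Novax moving first.
- Invest → Labs Inc. plays R4 (best of 10, 8, 12, 4, 14); Novax gets 12.
- Hold → Labs Inc. plays R2 (best of 15, 12, 18, 8, 5); Novax gets 11.
Among 12, 11, the best is 12 at Invest. Subgame-perfect outcome: (R4, Invest) with payoffs (14, 12).
Under simultaneous play:
Labs Inc.'s best replies: Invest→R4; Hold→R2.
Novax's best replies: R0→Invest; R1→Invest; R2→Hold; R3→Hold; R4→Hold.
The unique mutual best reply is (R2, Hold), giving (18, 11).
Sequential outcome (R4, Invest) differs from the Nash profile (R2, Hold).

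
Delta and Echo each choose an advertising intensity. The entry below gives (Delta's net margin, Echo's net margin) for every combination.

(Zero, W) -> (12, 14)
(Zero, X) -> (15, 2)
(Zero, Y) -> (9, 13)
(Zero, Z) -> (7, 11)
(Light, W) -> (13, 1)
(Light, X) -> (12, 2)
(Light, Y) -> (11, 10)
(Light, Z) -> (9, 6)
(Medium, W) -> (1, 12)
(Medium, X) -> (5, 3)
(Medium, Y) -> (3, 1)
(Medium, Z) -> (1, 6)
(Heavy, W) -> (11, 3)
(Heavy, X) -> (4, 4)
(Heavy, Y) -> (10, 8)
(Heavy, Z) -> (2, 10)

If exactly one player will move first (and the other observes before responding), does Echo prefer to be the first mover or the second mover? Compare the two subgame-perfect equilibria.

second

If Delta leads: Echo's best replies are Zero→W, Light→Y, Medium→W, Heavy→Z; Delta's induced payoffs 12, 11, 1, 2; outcome (Zero, W), payoffs (12, 14).
If Echo leads: Delta's best replies are W→Light, X→Zero, Y→Light, Z→Light; Echo's induced payoffs 1, 2, 10, 6; outcome (Light, Y), payoffs (11, 10).
Echo gets 10 moving first and 14 moving second, so Echo prefers to move second.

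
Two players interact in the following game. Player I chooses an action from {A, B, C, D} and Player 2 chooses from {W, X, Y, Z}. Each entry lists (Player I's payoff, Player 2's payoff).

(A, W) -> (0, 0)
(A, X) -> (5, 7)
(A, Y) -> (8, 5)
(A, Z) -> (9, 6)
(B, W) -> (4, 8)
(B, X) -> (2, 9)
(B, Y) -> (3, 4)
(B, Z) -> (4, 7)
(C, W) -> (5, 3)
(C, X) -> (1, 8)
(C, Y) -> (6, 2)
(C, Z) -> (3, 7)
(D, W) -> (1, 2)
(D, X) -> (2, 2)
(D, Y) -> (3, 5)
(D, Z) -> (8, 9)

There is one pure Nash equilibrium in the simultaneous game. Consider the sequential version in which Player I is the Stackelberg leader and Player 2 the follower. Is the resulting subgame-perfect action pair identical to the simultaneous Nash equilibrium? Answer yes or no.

Player 2 best-responds to each possible Player I move:
- A: Player 2 compares 0, 7, 5, 6 and picks X; Player I would get 5.
- B: Player 2 compares 8, 9, 4, 7 and picks X; Player I would get 2.
- C: Player 2 compares 3, 8, 2, 7 and picks X; Player I would get 1.
- D: Player 2 compares 2, 2, 5, 9 and picks Z; Player I would get 8.
Among 5, 2, 1, 8, the best is 8 at D. Subgame-perfect outcome: (D, Z) with payoffs (8, 9).
For the simultaneous game, intersect best replies.
Player I's best replies: W→C; X→A; Y→A; Z→A.
Player 2's best replies: A→X; B→X; C→X; D→Z.
Only (A, X) has each player best-responding; Nash payoffs (5, 7).
Sequential outcome (D, Z) differs from the Nash profile (A, X).

no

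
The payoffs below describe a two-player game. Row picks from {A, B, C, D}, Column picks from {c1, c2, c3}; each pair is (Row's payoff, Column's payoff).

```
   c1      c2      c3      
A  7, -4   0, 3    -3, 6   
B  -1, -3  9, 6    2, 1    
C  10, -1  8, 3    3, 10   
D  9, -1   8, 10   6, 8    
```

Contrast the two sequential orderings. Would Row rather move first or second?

If Row leads: Column's best replies are A→c3, B→c2, C→c3, D→c2; Row's induced payoffs -3, 9, 3, 8; outcome (B, c2), payoffs (9, 6).
If Column leads: Row's best replies are c1→C, c2→B, c3→D; Column's induced payoffs -1, 6, 8; outcome (D, c3), payoffs (6, 8).
Row gets 9 moving first and 6 moving second, so Row prefers to move first.

first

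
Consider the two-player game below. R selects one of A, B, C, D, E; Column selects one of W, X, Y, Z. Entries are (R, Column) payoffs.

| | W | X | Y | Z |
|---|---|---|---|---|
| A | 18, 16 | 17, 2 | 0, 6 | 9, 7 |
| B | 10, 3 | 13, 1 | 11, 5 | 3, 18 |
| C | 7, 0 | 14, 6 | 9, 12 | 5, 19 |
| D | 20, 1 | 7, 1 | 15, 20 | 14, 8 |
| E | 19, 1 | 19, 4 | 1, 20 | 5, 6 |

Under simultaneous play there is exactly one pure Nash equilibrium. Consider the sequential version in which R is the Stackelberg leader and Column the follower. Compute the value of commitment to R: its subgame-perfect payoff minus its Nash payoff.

Work backward from Column's decision.
- A → Column plays W (best of 16, 2, 6, 7); R gets 18.
- B → Column plays Z (best of 3, 1, 5, 18); R gets 3.
- C → Column plays Z (best of 0, 6, 12, 19); R gets 5.
- D → Column plays Y (best of 1, 1, 20, 8); R gets 15.
- E → Column plays Y (best of 1, 4, 20, 6); R gets 1.
Maximizing over 18, 3, 5, 15, 1, R chooses A. Subgame-perfect outcome: (A, W) with payoffs (18, 16).
For the simultaneous game, intersect best replies.
R's best replies: W→D; X→E; Y→D; Z→D.
Column's best replies: A→W; B→Z; C→Z; D→Y; E→Y.
Only (D, Y) has each player best-responding; Nash payoffs (15, 20).
R's commitment gain: 18 − 15 = 3.

3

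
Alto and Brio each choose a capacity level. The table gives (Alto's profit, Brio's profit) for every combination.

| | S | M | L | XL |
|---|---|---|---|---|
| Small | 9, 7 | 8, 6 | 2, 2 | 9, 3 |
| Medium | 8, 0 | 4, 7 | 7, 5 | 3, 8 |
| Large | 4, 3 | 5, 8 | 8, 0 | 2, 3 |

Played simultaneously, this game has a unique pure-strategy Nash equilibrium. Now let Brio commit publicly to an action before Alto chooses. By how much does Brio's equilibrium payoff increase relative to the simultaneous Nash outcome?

Solve by backward induction (Brio leads).
- S: BR = Small, leader payoff 7.
- M: BR = Small, leader payoff 6.
- L: BR = Large, leader payoff 0.
- XL: BR = Small, leader payoff 3.
Brio's induced payoffs are 7, 6, 0, 3, so Brio commits to S. Subgame-perfect outcome: (Small, S) with payoffs (9, 7).
For the simultaneous game, intersect best replies.
Alto's best replies: S→Small; M→Small; L→Large; XL→Small.
Brio's best replies: Small→S; Medium→XL; Large→M.
Only (Small, S) has each player best-responding; Nash payoffs (9, 7).
Brio's commitment gain: 7 − 7 = 0.

0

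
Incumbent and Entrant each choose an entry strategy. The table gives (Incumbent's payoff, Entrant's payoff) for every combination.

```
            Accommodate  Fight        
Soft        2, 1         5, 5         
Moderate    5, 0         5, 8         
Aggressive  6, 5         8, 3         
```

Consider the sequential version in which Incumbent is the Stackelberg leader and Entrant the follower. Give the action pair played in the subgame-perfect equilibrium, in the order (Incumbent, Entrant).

Backward induction with Incumbent moving first.
- Soft: BR = Fight, leader payoff 5.
- Moderate: BR = Fight, leader payoff 5.
- Aggressive: BR = Accommodate, leader payoff 6.
Among 5, 5, 6, the best is 6 at Aggressive. Subgame-perfect outcome: (Aggressive, Accommodate) with payoffs (6, 5).

(Aggressive, Accommodate)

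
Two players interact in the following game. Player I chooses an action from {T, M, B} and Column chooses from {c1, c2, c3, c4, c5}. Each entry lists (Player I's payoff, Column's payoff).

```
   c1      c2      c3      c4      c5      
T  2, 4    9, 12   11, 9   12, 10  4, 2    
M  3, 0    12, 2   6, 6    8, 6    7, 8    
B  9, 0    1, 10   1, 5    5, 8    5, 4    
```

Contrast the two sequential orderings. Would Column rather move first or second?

If Player I leads: Column's best replies are T→c2, M→c5, B→c2; Player I's induced payoffs 9, 7, 1; outcome (T, c2), payoffs (9, 12).
If Column leads: Player I's best replies are c1→B, c2→M, c3→T, c4→T, c5→M; Column's induced payoffs 0, 2, 9, 10, 8; outcome (T, c4), payoffs (12, 10).
Column gets 10 moving first and 12 moving second, so Column prefers to move second.

second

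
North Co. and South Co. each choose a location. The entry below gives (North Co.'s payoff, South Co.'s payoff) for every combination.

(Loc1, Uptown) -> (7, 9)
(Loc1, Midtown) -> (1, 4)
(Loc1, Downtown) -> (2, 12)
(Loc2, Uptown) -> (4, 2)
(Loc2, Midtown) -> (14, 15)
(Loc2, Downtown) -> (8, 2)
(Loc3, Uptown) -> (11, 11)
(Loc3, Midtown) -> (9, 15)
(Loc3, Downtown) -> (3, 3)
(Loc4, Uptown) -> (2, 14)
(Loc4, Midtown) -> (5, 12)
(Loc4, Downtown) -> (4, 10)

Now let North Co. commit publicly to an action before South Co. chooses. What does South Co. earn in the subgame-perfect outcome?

15

Solve by backward induction (North Co. leads).
- Loc1: South Co. compares 9, 4, 12 and picks Downtown; North Co. would get 2.
- Loc2: South Co. compares 2, 15, 2 and picks Midtown; North Co. would get 14.
- Loc3: South Co. compares 11, 15, 3 and picks Midtown; North Co. would get 9.
- Loc4: South Co. compares 14, 12, 10 and picks Uptown; North Co. would get 2.
Among 2, 14, 9, 2, the best is 14 at Loc2. Subgame-perfect outcome: (Loc2, Midtown) with payoffs (14, 15).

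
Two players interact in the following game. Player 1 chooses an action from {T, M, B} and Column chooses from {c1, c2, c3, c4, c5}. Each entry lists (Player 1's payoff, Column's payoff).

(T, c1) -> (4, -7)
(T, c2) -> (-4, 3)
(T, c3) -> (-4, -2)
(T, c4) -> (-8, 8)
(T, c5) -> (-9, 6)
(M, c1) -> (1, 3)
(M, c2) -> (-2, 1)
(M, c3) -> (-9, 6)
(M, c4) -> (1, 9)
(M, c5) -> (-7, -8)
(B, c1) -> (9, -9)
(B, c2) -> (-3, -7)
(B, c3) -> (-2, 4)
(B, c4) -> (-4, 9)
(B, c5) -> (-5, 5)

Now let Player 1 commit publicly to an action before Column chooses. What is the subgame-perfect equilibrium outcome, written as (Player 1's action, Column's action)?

(M, c4)

Column best-responds to each possible Player 1 move:
- T: BR = c4, leader payoff -8.
- M: BR = c4, leader payoff 1.
- B: BR = c4, leader payoff -4.
Player 1's induced payoffs are -8, 1, -4, so Player 1 commits to M. Subgame-perfect outcome: (M, c4) with payoffs (1, 9).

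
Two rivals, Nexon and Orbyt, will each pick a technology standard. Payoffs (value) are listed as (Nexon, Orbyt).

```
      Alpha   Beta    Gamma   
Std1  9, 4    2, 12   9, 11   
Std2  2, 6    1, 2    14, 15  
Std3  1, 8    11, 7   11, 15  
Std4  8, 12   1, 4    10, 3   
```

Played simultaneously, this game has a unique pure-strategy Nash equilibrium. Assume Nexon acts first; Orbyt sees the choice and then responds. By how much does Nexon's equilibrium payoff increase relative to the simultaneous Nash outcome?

0

Backward induction with Nexon moving first.
- Std1: BR = Beta, leader payoff 2.
- Std2: BR = Gamma, leader payoff 14.
- Std3: BR = Gamma, leader payoff 11.
- Std4: BR = Alpha, leader payoff 8.
Maximizing over 2, 14, 11, 8, Nexon chooses Std2. Subgame-perfect outcome: (Std2, Gamma) with payoffs (14, 15).
For the simultaneous game, intersect best replies.
Nexon's best replies: Alpha→Std1; Beta→Std3; Gamma→Std2.
Orbyt's best replies: Std1→Beta; Std2→Gamma; Std3→Gamma; Std4→Alpha.
Only (Std2, Gamma) has each player best-responding; Nash payoffs (14, 15).
Nexon's commitment gain: 14 − 14 = 0.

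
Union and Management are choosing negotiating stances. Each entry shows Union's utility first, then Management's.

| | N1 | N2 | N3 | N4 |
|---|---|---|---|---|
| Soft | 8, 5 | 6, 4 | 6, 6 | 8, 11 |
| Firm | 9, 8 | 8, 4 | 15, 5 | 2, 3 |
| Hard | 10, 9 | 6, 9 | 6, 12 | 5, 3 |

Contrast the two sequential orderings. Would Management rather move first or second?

If Union leads: Management's best replies are Soft→N4, Firm→N1, Hard→N3; Union's induced payoffs 8, 9, 6; outcome (Firm, N1), payoffs (9, 8).
If Management leads: Union's best replies are N1→Hard, N2→Firm, N3→Firm, N4→Soft; Management's induced payoffs 9, 4, 5, 11; outcome (Soft, N4), payoffs (8, 11).
Management gets 11 moving first and 8 moving second, so Management prefers to move first.

first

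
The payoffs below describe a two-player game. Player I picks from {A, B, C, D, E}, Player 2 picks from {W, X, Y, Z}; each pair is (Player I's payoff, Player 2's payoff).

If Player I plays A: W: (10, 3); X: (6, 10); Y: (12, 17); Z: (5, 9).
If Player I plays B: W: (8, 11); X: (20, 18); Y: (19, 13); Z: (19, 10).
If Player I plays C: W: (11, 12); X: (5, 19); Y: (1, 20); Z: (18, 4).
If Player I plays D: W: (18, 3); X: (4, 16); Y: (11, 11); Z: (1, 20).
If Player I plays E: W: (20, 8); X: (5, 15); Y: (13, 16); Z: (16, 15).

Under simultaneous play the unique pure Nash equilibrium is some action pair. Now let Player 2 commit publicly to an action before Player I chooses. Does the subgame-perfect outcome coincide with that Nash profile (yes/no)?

Solve by backward induction (Player 2 leads).
- W: Player I compares 10, 8, 11, 18, 20 and picks E; Player 2 would get 8.
- X: Player I compares 6, 20, 5, 4, 5 and picks B; Player 2 would get 18.
- Y: Player I compares 12, 19, 1, 11, 13 and picks B; Player 2 would get 13.
- Z: Player I compares 5, 19, 18, 1, 16 and picks B; Player 2 would get 10.
Maximizing over 8, 18, 13, 10, Player 2 chooses X. Subgame-perfect outcome: (B, X) with payoffs (20, 18).
Now find the simultaneous Nash equilibrium.
Player I's best replies: W→E; X→B; Y→B; Z→B.
Player 2's best replies: A→Y; B→X; C→Y; D→Z; E→Y.
Only (B, X) has each player best-responding; Nash payoffs (20, 18).
Sequential outcome (B, X) coincides with the Nash profile (B, X).

yes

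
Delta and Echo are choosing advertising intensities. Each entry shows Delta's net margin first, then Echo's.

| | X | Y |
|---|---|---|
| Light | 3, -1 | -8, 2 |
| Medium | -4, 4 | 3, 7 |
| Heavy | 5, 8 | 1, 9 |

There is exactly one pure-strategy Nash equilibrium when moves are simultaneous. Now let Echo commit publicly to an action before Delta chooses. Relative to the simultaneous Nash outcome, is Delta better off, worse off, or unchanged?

better off

Solve by backward induction (Echo leads).
- X → Delta plays Heavy (best of 3, -4, 5); Echo gets 8.
- Y → Delta plays Medium (best of -8, 3, 1); Echo gets 7.
Among 8, 7, the best is 8 at X. Subgame-perfect outcome: (Heavy, X) with payoffs (5, 8).
Now find the simultaneous Nash equilibrium.
Delta's best replies: X→Heavy; Y→Medium.
Echo's best replies: Light→Y; Medium→Y; Heavy→Y.
Only (Medium, Y) has each player best-responding; Nash payoffs (3, 7).
Delta earns 5 sequentially versus 3 at the Nash outcome: better off.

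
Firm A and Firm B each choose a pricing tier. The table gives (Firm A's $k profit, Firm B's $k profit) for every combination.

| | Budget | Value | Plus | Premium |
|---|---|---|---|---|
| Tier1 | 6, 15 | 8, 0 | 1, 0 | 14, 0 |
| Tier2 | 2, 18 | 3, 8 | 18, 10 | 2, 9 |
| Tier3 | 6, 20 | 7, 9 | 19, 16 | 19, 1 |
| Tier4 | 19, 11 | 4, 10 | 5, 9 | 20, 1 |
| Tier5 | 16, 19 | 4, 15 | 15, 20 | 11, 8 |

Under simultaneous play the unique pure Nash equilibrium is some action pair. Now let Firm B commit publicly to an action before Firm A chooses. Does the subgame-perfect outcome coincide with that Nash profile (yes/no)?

Backward induction with Firm B moving first.
- Budget: Firm A compares 6, 2, 6, 19, 16 and picks Tier4; Firm B would get 11.
- Value: Firm A compares 8, 3, 7, 4, 4 and picks Tier1; Firm B would get 0.
- Plus: Firm A compares 1, 18, 19, 5, 15 and picks Tier3; Firm B would get 16.
- Premium: Firm A compares 14, 2, 19, 20, 11 and picks Tier4; Firm B would get 1.
Firm B's induced payoffs are 11, 0, 16, 1, so Firm B commits to Plus. Subgame-perfect outcome: (Tier3, Plus) with payoffs (19, 16).
For the simultaneous game, intersect best replies.
Firm A's best replies: Budget→Tier4; Value→Tier1; Plus→Tier3; Premium→Tier4.
Firm B's best replies: Tier1→Budget; Tier2→Budget; Tier3→Budget; Tier4→Budget; Tier5→Plus.
Only (Tier4, Budget) has each player best-responding; Nash payoffs (19, 11).
Sequential outcome (Tier3, Plus) differs from the Nash profile (Tier4, Budget).

no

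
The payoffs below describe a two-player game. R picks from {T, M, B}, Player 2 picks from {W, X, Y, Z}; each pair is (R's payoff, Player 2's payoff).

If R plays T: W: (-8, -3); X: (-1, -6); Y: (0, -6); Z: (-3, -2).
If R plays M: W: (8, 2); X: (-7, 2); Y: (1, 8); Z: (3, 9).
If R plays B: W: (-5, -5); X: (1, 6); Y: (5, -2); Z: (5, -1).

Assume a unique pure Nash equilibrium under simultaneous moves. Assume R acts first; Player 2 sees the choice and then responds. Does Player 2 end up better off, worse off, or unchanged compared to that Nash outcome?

Player 2 best-responds to each possible R move:
- T: BR = Z, leader payoff -3.
- M: BR = Z, leader payoff 3.
- B: BR = X, leader payoff 1.
R's induced payoffs are -3, 3, 1, so R commits to M. Subgame-perfect outcome: (M, Z) with payoffs (3, 9).
Now find the simultaneous Nash equilibrium.
R's best replies: W→M; X→B; Y→B; Z→B.
Player 2's best replies: T→Z; M→Z; B→X.
The unique mutual best reply is (B, X), giving (1, 6).
Player 2 earns 9 sequentially versus 6 at the Nash outcome: better off.

better off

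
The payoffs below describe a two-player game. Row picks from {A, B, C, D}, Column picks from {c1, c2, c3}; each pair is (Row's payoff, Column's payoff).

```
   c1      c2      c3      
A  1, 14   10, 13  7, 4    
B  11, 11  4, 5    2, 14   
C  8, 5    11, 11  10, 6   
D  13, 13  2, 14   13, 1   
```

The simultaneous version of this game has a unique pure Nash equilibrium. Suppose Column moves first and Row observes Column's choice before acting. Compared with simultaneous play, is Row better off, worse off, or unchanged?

Row best-responds to each possible Column move:
- c1: BR = D, leader payoff 13.
- c2: BR = C, leader payoff 11.
- c3: BR = D, leader payoff 1.
Maximizing over 13, 11, 1, Column chooses c1. Subgame-perfect outcome: (D, c1) with payoffs (13, 13).
For the simultaneous game, intersect best replies.
Row's best replies: c1→D; c2→C; c3→D.
Column's best replies: A→c1; B→c3; C→c2; D→c2.
Only (C, c2) has each player best-responding; Nash payoffs (11, 11).
Row earns 13 sequentially versus 11 at the Nash outcome: better off.

better off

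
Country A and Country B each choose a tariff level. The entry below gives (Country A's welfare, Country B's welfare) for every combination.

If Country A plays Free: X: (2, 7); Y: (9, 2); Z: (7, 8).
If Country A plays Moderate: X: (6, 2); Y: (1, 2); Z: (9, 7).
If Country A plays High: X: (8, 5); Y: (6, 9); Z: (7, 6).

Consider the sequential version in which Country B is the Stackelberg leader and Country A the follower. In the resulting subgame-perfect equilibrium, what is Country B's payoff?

Work backward from Country A's decision.
- X → Country A plays High (best of 2, 6, 8); Country B gets 5.
- Y → Country A plays Free (best of 9, 1, 6); Country B gets 2.
- Z → Country A plays Moderate (best of 7, 9, 7); Country B gets 7.
Maximizing over 5, 2, 7, Country B chooses Z. Subgame-perfect outcome: (Moderate, Z) with payoffs (9, 7).

7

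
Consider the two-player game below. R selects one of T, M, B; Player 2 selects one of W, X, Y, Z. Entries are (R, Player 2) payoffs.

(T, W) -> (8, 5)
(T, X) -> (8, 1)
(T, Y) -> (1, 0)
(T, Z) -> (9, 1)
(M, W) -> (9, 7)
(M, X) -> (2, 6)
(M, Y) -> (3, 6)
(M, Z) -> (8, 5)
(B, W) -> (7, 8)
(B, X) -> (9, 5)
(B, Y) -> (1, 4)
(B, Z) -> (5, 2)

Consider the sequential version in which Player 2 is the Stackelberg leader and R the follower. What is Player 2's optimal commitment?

Solve by backward induction (Player 2 leads).
- W: BR = M, leader payoff 7.
- X: BR = B, leader payoff 5.
- Y: BR = M, leader payoff 6.
- Z: BR = T, leader payoff 1.
Player 2's induced payoffs are 7, 5, 6, 1, so Player 2 commits to W. Subgame-perfect outcome: (M, W) with payoffs (9, 7).

W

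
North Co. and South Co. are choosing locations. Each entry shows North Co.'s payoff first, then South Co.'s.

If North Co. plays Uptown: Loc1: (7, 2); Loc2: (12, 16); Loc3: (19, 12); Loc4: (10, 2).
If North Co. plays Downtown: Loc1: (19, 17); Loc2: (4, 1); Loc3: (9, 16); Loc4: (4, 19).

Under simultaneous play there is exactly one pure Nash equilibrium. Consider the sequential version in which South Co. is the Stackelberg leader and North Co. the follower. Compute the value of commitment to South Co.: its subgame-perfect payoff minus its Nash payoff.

Backward induction with South Co. moving first.
- Loc1: BR = Downtown, leader payoff 17.
- Loc2: BR = Uptown, leader payoff 16.
- Loc3: BR = Uptown, leader payoff 12.
- Loc4: BR = Uptown, leader payoff 2.
Maximizing over 17, 16, 12, 2, South Co. chooses Loc1. Subgame-perfect outcome: (Downtown, Loc1) with payoffs (19, 17).
For the simultaneous game, intersect best replies.
North Co.'s best replies: Loc1→Downtown; Loc2→Uptown; Loc3→Uptown; Loc4→Uptown.
South Co.'s best replies: Uptown→Loc2; Downtown→Loc4.
Only (Uptown, Loc2) has each player best-responding; Nash payoffs (12, 16).
South Co.'s commitment gain: 17 − 16 = 1.

1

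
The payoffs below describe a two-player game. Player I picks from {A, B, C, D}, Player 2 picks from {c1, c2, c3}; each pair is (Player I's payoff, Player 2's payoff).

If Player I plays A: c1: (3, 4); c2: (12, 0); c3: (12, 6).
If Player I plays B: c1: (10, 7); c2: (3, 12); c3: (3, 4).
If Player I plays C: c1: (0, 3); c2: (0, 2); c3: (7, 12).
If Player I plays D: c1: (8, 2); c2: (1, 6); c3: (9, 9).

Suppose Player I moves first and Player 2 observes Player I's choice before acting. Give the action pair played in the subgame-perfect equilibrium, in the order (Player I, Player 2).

Work backward from Player 2's decision.
- A: Player 2 compares 4, 0, 6 and picks c3; Player I would get 12.
- B: Player 2 compares 7, 12, 4 and picks c2; Player I would get 3.
- C: Player 2 compares 3, 2, 12 and picks c3; Player I would get 7.
- D: Player 2 compares 2, 6, 9 and picks c3; Player I would get 9.
Among 12, 3, 7, 9, the best is 12 at A. Subgame-perfect outcome: (A, c3) with payoffs (12, 6).

(A, c3)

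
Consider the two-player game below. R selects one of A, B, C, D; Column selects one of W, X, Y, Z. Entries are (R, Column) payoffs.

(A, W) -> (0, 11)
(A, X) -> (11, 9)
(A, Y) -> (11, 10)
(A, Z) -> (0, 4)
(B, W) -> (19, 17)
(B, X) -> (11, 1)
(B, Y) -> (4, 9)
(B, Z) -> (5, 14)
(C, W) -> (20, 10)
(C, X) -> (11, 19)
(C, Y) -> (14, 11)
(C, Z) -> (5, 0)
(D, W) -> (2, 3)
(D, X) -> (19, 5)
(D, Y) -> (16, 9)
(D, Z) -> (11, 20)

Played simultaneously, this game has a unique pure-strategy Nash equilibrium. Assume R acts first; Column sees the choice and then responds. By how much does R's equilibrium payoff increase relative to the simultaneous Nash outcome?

Backward induction with R moving first.
- A: Column compares 11, 9, 10, 4 and picks W; R would get 0.
- B: Column compares 17, 1, 9, 14 and picks W; R would get 19.
- C: Column compares 10, 19, 11, 0 and picks X; R would get 11.
- D: Column compares 3, 5, 9, 20 and picks Z; R would get 11.
R's induced payoffs are 0, 19, 11, 11, so R commits to B. Subgame-perfect outcome: (B, W) with payoffs (19, 17).
Now find the simultaneous Nash equilibrium.
R's best replies: W→C; X→D; Y→D; Z→D.
Column's best replies: A→W; B→W; C→X; D→Z.
Only (D, Z) has each player best-responding; Nash payoffs (11, 20).
R's commitment gain: 19 − 11 = 8.

8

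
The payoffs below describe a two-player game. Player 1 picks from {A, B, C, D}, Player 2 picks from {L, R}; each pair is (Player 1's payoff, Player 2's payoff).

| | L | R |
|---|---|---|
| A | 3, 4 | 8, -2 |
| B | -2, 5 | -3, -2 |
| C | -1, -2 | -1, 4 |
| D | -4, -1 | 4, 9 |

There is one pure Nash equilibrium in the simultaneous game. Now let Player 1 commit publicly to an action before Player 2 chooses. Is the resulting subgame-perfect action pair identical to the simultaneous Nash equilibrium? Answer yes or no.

Work backward from Player 2's decision.
- A → Player 2 plays L (best of 4, -2); Player 1 gets 3.
- B → Player 2 plays L (best of 5, -2); Player 1 gets -2.
- C → Player 2 plays R (best of -2, 4); Player 1 gets -1.
- D → Player 2 plays R (best of -1, 9); Player 1 gets 4.
Among 3, -2, -1, 4, the best is 4 at D. Subgame-perfect outcome: (D, R) with payoffs (4, 9).
Now find the simultaneous Nash equilibrium.
Player 1's best replies: L→A; R→A.
Player 2's best replies: A→L; B→L; C→R; D→R.
The unique mutual best reply is (A, L), giving (3, 4).
Sequential outcome (D, R) differs from the Nash profile (A, L).

no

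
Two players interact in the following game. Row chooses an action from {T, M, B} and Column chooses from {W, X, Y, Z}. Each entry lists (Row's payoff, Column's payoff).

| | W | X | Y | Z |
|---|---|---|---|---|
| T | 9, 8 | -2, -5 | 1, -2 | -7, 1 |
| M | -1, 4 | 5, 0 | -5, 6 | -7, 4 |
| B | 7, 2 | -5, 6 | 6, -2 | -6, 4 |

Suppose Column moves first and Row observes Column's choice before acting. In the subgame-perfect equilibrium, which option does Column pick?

Row best-responds to each possible Column move:
- W: Row compares 9, -1, 7 and picks T; Column would get 8.
- X: Row compares -2, 5, -5 and picks M; Column would get 0.
- Y: Row compares 1, -5, 6 and picks B; Column would get -2.
- Z: Row compares -7, -7, -6 and picks B; Column would get 4.
Among 8, 0, -2, 4, the best is 8 at W. Subgame-perfect outcome: (T, W) with payoffs (9, 8).

W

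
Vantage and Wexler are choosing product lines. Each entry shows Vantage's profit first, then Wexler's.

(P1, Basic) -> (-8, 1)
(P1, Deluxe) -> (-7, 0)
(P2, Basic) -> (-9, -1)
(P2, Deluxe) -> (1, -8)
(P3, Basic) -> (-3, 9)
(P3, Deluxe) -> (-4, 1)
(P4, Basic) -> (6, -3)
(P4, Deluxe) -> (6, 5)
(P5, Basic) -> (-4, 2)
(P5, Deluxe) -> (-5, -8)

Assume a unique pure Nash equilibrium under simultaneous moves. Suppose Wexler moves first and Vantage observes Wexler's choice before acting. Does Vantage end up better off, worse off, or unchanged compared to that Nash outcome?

Backward induction with Wexler moving first.
- Basic: Vantage compares -8, -9, -3, 6, -4 and picks P4; Wexler would get -3.
- Deluxe: Vantage compares -7, 1, -4, 6, -5 and picks P4; Wexler would get 5.
Among -3, 5, the best is 5 at Deluxe. Subgame-perfect outcome: (P4, Deluxe) with payoffs (6, 5).
Now find the simultaneous Nash equilibrium.
Vantage's best replies: Basic→P4; Deluxe→P4.
Wexler's best replies: P1→Basic; P2→Basic; P3→Basic; P4→Deluxe; P5→Basic.
Only (P4, Deluxe) has each player best-responding; Nash payoffs (6, 5).
Vantage earns 6 sequentially versus 6 at the Nash outcome: unchanged.

unchanged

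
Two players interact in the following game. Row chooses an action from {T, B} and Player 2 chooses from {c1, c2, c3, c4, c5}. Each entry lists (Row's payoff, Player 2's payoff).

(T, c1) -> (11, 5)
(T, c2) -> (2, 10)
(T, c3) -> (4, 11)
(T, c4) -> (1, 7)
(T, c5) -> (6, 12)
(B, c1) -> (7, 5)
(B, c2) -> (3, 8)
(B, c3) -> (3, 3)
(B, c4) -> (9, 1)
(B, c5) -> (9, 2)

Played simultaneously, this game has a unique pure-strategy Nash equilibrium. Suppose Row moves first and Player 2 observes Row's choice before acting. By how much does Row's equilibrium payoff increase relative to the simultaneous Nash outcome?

Backward induction with Row moving first.
- T: BR = c5, leader payoff 6.
- B: BR = c2, leader payoff 3.
Among 6, 3, the best is 6 at T. Subgame-perfect outcome: (T, c5) with payoffs (6, 12).
Now find the simultaneous Nash equilibrium.
Row's best replies: c1→T; c2→B; c3→T; c4→B; c5→B.
Player 2's best replies: T→c5; B→c2.
Only (B, c2) has each player best-responding; Nash payoffs (3, 8).
Row's commitment gain: 6 − 3 = 3.

3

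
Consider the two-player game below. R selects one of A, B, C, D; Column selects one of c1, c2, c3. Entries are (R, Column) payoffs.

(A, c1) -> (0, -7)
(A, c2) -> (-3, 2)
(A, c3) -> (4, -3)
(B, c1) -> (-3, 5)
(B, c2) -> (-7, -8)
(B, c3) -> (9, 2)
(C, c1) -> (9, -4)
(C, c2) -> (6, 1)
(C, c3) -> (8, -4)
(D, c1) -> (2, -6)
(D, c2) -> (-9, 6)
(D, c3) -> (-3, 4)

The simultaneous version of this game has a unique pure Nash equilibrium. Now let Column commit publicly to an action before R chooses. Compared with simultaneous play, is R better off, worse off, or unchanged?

better off

Solve by backward induction (Column leads).
- c1: R compares 0, -3, 9, 2 and picks C; Column would get -4.
- c2: R compares -3, -7, 6, -9 and picks C; Column would get 1.
- c3: R compares 4, 9, 8, -3 and picks B; Column would get 2.
Maximizing over -4, 1, 2, Column chooses c3. Subgame-perfect outcome: (B, c3) with payoffs (9, 2).
For the simultaneous game, intersect best replies.
R's best replies: c1→C; c2→C; c3→B.
Column's best replies: A→c2; B→c1; C→c2; D→c2.
Only (C, c2) has each player best-responding; Nash payoffs (6, 1).
R earns 9 sequentially versus 6 at the Nash outcome: better off.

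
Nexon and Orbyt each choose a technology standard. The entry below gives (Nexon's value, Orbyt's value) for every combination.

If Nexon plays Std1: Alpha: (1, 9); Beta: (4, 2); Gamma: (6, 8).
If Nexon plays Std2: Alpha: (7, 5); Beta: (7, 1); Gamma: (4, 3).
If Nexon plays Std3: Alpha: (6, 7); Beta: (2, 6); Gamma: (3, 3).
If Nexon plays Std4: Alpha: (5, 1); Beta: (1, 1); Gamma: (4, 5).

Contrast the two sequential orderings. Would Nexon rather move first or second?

first

If Nexon leads: Orbyt's best replies are Std1→Alpha, Std2→Alpha, Std3→Alpha, Std4→Gamma; Nexon's induced payoffs 1, 7, 6, 4; outcome (Std2, Alpha), payoffs (7, 5).
If Orbyt leads: Nexon's best replies are Alpha→Std2, Beta→Std2, Gamma→Std1; Orbyt's induced payoffs 5, 1, 8; outcome (Std1, Gamma), payoffs (6, 8).
Nexon gets 7 moving first and 6 moving second, so Nexon prefers to move first.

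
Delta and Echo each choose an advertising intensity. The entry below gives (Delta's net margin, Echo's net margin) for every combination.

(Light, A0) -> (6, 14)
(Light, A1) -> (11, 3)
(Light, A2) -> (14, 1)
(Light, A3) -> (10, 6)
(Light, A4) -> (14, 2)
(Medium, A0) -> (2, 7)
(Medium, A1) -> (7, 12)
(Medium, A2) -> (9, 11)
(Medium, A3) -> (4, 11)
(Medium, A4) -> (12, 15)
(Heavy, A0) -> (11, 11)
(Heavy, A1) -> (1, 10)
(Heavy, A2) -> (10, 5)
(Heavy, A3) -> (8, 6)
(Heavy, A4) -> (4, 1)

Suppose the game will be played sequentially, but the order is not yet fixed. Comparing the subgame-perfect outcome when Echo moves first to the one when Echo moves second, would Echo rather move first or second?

If Delta leads: Echo's best replies are Light→A0, Medium→A4, Heavy→A0; Delta's induced payoffs 6, 12, 11; outcome (Medium, A4), payoffs (12, 15).
If Echo leads: Delta's best replies are A0→Heavy, A1→Light, A2→Light, A3→Light, A4→Light; Echo's induced payoffs 11, 3, 1, 6, 2; outcome (Heavy, A0), payoffs (11, 11).
Echo gets 11 moving first and 15 moving second, so Echo prefers to move second.

second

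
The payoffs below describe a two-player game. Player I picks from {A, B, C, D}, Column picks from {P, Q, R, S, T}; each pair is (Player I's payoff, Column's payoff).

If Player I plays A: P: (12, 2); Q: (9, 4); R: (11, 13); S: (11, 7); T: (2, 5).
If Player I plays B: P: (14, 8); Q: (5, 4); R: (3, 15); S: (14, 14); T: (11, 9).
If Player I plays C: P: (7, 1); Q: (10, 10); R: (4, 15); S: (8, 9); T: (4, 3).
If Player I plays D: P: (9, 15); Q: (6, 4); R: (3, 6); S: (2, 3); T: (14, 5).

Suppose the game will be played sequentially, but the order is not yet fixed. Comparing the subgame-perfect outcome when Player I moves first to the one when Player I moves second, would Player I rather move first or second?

second

If Player I leads: Column's best replies are A→R, B→R, C→R, D→P; Player I's induced payoffs 11, 3, 4, 9; outcome (A, R), payoffs (11, 13).
If Column leads: Player I's best replies are P→B, Q→C, R→A, S→B, T→D; Column's induced payoffs 8, 10, 13, 14, 5; outcome (B, S), payoffs (14, 14).
Player I gets 11 moving first and 14 moving second, so Player I prefers to move second.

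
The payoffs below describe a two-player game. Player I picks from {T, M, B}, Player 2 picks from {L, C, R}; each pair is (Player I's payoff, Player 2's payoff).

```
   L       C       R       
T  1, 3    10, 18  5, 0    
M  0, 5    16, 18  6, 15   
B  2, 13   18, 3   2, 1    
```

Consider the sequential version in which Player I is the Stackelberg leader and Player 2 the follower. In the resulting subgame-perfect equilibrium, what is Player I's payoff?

16

Work backward from Player 2's decision.
- T: Player 2 compares 3, 18, 0 and picks C; Player I would get 10.
- M: Player 2 compares 5, 18, 15 and picks C; Player I would get 16.
- B: Player 2 compares 13, 3, 1 and picks L; Player I would get 2.
Among 10, 16, 2, the best is 16 at M. Subgame-perfect outcome: (M, C) with payoffs (16, 18).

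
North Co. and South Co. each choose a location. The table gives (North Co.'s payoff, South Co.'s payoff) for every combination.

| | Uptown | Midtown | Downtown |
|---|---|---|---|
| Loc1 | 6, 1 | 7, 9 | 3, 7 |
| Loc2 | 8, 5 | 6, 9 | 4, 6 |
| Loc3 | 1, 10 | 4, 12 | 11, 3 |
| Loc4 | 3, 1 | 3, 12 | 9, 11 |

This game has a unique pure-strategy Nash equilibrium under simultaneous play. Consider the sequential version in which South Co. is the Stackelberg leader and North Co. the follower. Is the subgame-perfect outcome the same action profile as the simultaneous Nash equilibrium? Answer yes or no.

Backward induction with South Co. moving first.
- Uptown → North Co. plays Loc2 (best of 6, 8, 1, 3); South Co. gets 5.
- Midtown → North Co. plays Loc1 (best of 7, 6, 4, 3); South Co. gets 9.
- Downtown → North Co. plays Loc3 (best of 3, 4, 11, 9); South Co. gets 3.
Among 5, 9, 3, the best is 9 at Midtown. Subgame-perfect outcome: (Loc1, Midtown) with payoffs (7, 9).
For the simultaneous game, intersect best replies.
North Co.'s best replies: Uptown→Loc2; Midtown→Loc1; Downtown→Loc3.
South Co.'s best replies: Loc1→Midtown; Loc2→Midtown; Loc3→Midtown; Loc4→Midtown.
Only (Loc1, Midtown) has each player best-responding; Nash payoffs (7, 9).
Sequential outcome (Loc1, Midtown) coincides with the Nash profile (Loc1, Midtown).

yes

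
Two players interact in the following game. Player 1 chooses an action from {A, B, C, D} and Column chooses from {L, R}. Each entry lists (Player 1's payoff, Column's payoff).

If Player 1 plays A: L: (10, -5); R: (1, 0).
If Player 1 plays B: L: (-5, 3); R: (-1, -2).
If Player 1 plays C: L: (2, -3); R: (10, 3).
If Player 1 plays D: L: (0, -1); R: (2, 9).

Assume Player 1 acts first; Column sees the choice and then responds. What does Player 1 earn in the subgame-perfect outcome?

10

Column best-responds to each possible Player 1 move:
- A: Column compares -5, 0 and picks R; Player 1 would get 1.
- B: Column compares 3, -2 and picks L; Player 1 would get -5.
- C: Column compares -3, 3 and picks R; Player 1 would get 10.
- D: Column compares -1, 9 and picks R; Player 1 would get 2.
Player 1's induced payoffs are 1, -5, 10, 2, so Player 1 commits to C. Subgame-perfect outcome: (C, R) with payoffs (10, 3).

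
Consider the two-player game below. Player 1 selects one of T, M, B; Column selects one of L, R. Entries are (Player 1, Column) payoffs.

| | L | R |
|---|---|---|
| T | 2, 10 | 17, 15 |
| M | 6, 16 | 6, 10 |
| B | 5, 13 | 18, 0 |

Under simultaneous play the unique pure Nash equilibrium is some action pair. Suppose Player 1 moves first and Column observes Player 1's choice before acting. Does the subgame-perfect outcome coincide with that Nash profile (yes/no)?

Solve by backward induction (Player 1 leads).
- T: Column compares 10, 15 and picks R; Player 1 would get 17.
- M: Column compares 16, 10 and picks L; Player 1 would get 6.
- B: Column compares 13, 0 and picks L; Player 1 would get 5.
Maximizing over 17, 6, 5, Player 1 chooses T. Subgame-perfect outcome: (T, R) with payoffs (17, 15).
Now find the simultaneous Nash equilibrium.
Player 1's best replies: L→M; R→B.
Column's best replies: T→R; M→L; B→L.
The unique mutual best reply is (M, L), giving (6, 16).
Sequential outcome (T, R) differs from the Nash profile (M, L).

no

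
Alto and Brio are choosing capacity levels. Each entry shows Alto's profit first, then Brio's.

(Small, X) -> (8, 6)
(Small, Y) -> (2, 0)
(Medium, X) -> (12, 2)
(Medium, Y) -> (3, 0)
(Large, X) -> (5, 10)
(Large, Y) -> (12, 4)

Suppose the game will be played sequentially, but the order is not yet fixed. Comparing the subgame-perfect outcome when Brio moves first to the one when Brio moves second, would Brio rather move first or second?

If Alto leads: Brio's best replies are Small→X, Medium→X, Large→X; Alto's induced payoffs 8, 12, 5; outcome (Medium, X), payoffs (12, 2).
If Brio leads: Alto's best replies are X→Medium, Y→Large; Brio's induced payoffs 2, 4; outcome (Large, Y), payoffs (12, 4).
Brio gets 4 moving first and 2 moving second, so Brio prefers to move first.

first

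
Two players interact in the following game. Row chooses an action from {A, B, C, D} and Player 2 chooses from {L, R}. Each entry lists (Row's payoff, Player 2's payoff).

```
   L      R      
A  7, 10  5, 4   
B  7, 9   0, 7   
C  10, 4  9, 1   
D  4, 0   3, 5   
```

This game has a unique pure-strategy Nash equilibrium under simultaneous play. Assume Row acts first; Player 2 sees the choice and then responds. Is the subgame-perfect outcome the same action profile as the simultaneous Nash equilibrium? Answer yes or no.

yes

Backward induction with Row moving first.
- A: Player 2 compares 10, 4 and picks L; Row would get 7.
- B: Player 2 compares 9, 7 and picks L; Row would get 7.
- C: Player 2 compares 4, 1 and picks L; Row would get 10.
- D: Player 2 compares 0, 5 and picks R; Row would get 3.
Among 7, 7, 10, 3, the best is 10 at C. Subgame-perfect outcome: (C, L) with payoffs (10, 4).
Now find the simultaneous Nash equilibrium.
Row's best replies: L→C; R→C.
Player 2's best replies: A→L; B→L; C→L; D→R.
The unique mutual best reply is (C, L), giving (10, 4).
Sequential outcome (C, L) coincides with the Nash profile (C, L).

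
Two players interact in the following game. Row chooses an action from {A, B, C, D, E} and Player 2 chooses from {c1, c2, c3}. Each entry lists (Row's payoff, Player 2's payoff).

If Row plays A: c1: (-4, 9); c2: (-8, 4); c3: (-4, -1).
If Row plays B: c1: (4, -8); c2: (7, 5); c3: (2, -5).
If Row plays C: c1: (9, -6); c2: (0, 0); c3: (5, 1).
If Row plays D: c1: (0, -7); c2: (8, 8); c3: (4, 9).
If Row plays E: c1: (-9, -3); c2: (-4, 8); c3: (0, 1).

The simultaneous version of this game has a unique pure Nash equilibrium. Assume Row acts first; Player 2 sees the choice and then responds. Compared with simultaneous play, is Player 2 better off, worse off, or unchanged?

better off

Work backward from Player 2's decision.
- A → Player 2 plays c1 (best of 9, 4, -1); Row gets -4.
- B → Player 2 plays c2 (best of -8, 5, -5); Row gets 7.
- C → Player 2 plays c3 (best of -6, 0, 1); Row gets 5.
- D → Player 2 plays c3 (best of -7, 8, 9); Row gets 4.
- E → Player 2 plays c2 (best of -3, 8, 1); Row gets -4.
Row's induced payoffs are -4, 7, 5, 4, -4, so Row commits to B. Subgame-perfect outcome: (B, c2) with payoffs (7, 5).
Now find the simultaneous Nash equilibrium.
Row's best replies: c1→C; c2→D; c3→C.
Player 2's best replies: A→c1; B→c2; C→c3; D→c3; E→c2.
Only (C, c3) has each player best-responding; Nash payoffs (5, 1).
Player 2 earns 5 sequentially versus 1 at the Nash outcome: better off.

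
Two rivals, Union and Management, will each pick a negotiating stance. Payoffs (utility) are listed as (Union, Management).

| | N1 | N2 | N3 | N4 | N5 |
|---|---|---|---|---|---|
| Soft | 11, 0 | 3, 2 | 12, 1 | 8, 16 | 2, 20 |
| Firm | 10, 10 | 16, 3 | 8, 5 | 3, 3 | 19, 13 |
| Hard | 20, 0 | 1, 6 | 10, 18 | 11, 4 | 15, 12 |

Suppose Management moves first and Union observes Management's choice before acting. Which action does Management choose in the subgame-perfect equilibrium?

N5

Backward induction with Management moving first.
- N1: BR = Hard, leader payoff 0.
- N2: BR = Firm, leader payoff 3.
- N3: BR = Soft, leader payoff 1.
- N4: BR = Hard, leader payoff 4.
- N5: BR = Firm, leader payoff 13.
Management's induced payoffs are 0, 3, 1, 4, 13, so Management commits to N5. Subgame-perfect outcome: (Firm, N5) with payoffs (19, 13).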